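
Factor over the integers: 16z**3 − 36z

4z(2z + 3)(2z − 3)

Factor out 4z, leaving 4z**2 − 9, which is a difference of two squares.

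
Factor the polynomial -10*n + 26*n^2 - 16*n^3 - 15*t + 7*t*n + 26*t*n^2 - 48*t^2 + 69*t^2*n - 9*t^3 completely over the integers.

Group: 3*t*(-3*t^2 + 22*t*n - 15*t + 16*n^2 - 10*n) + (-n + 1)*(-3*t^2 + 22*t*n - 15*t + 16*n^2 - 10*n); both groups contain (-3*t^2 + 22*t*n - 15*t + 16*n^2 - 10*n), so (3*t - n + 1) is a factor with cofactor -3*t^2 + 22*t*n - 15*t + 16*n^2 - 10*n.
The cofactor groups again: -3*t^2 + 22*t*n - 15*t + 16*n^2 - 10*n = -t*(3*t + 2*n) + (8*n - 5)*(3*t + 2*n); both groups contain (3*t + 2*n), giving -(t - 8*n + 5)*(3*t + 2*n).

-(t - 8*n + 5)*(3*t - n + 1)*(3*t + 2*n)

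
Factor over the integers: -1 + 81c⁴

(3c + 1)(3c - 1)(9c² + 1)

Difference of squares twice: with A = 3c and B = 1, A⁴ − B⁴ = (A² − B²)(A² + B²), and A² − B² factors again.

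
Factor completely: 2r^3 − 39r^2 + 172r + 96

By the rational root theorem, r = −1/2 is a root, so (2r + 1) is a factor; dividing leaves r^2 − 20r + 96.
The remaining quadratic factors as (r − 12)(r − 8).

(2r + 1)(r − 12)(r − 8)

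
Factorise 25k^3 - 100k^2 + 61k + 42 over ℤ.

By the rational root theorem, k = 7/5 is a root, giving the factor (5k - 7) and quotient 5k^2 - 13k - 6.
The remaining quadratic factors as (5k + 2)(k - 3).

(5k + 2)(5k - 7)(k - 3)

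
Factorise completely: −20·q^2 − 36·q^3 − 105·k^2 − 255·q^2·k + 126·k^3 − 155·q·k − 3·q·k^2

−(9·q − 6·k + 5)·(4·q + 3·k)·(q + 7·k)

Group: 9·q·(−4·q^2 − 31·q·k − 21·k^2) + (−6·k + 5)·(−4·q^2 − 31·q·k − 21·k^2); both groups contain (−4·q^2 − 31·q·k − 21·k^2), so (9·q − 6·k + 5) is a factor with cofactor −4·q^2 − 31·q·k − 21·k^2.
The cofactor groups again: −4·q^2 − 31·q·k − 21·k^2 = −4·q·(q + 7·k) − 3·k·(q + 7·k); both groups contain (q + 7·k), giving −(4·q + 3·k)·(q + 7·k).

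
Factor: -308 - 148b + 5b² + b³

(b + 14)(b + 2)(b - 11)

Trying the rational-root candidates, b = -14 is a root, so (b + 14) is a factor; dividing leaves b² - 9b - 22.
The remaining quadratic factors as (b + 2)(b - 11).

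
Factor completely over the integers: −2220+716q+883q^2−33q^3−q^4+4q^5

Testing divisors of the constant over divisors of the leading coefficient, q = 5/4 is a root, so (4q−5) is a factor; dividing leaves q^4+q^3−7q^2+212q+444.
Continuing, q = −6 is a root, giving the factor (q+6) and quotient q^3−5q^2+23q+74.
Continuing, q = −2 is a root, giving the factor (q+2) and quotient q^2−7q+37.
The quadratic q^2−7q+37 has discriminant −99 < 0 and is irreducible over ℤ.

(4q−5)(q+2)(q+6)(q^2−7q+37)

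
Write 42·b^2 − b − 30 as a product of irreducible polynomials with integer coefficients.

(6·b + 5)·(7·b − 6)

Need a pair with product 42·(−30) = −1260 and sum −1: that's 35 and −36.
Split the middle term: 42·b^2 + 35·b − 36·b − 30 = 7·b·(6·b + 5) − 6·(6·b + 5).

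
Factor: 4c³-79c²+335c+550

(4c+5)(c-10)(c-11)

Among the possible rational roots, c = 10 is a root, giving the factor (c-10) and quotient 4c²-39c-55.
The remaining quadratic factors as (c-11)(4c+5).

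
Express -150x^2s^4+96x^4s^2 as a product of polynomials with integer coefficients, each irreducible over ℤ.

6s^2x^2(4x-5s)(4x+5s)

Every term has a factor of 6x^2s^2. Then 16x^2-25s^2 = (4x)² − (5s)².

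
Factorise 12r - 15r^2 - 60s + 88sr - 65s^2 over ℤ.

-(13s - 15r + 12)(5s - r)

Group: -13s(5s - r) + (15r - 12)(5s - r); both groups contain (5s - r).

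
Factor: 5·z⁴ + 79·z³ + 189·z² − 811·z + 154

(5·z − 1)·(z + 11)·(z + 7)·(z − 2)

Among the possible rational roots, z = −11 is a root, so (z + 11) is a factor; dividing leaves 5·z³ + 24·z² − 75·z + 14.
Continuing, z = −7 is a root, giving the factor (z + 7) and quotient 5·z² − 11·z + 2.
The remaining quadratic factors as (z − 2)(5·z − 1).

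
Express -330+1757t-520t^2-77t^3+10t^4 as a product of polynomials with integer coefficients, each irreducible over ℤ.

(2t-5)(5t-1)(t+6)(t-11)

Trying the rational-root candidates, t = 11 is a root, so (t-11) divides it; the quotient is 10t^3+33t^2-157t+30.
Continuing, t = 1/5 is a root, so (5t-1) divides it; the quotient is 2t^2+7t-30.
The remaining quadratic factors as (2t-5)(t+6).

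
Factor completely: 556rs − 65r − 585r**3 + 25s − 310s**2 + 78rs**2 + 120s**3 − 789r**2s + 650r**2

Group: 5r(−117r**2 − 111rs + 13r + 60s**2 − 5s) + (2s − 5)(−117r**2 − 111rs + 13r + 60s**2 − 5s); both groups contain (−117r**2 − 111rs + 13r + 60s**2 − 5s), so (5r + 2s − 5) is a factor with cofactor −117r**2 − 111rs + 13r + 60s**2 − 5s.
The cofactor groups again: −117r**2 − 111rs + 13r + 60s**2 − 5s = −9r(13r − 5s) + (−12s + 1)(13r − 5s); both groups contain (13r − 5s), giving −(9r + 12s − 1)(13r − 5s).

−(13r − 5s)(5r + 2s − 5)(9r + 12s − 1)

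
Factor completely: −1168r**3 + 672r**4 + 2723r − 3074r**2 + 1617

(4r + 7)(4r − 11)(6r − 7)(7r + 3)

Testing divisors of the constant over divisors of the leading coefficient, r = −3/7 is a root, so (7r + 3) is a factor; dividing leaves 96r**3 − 208r**2 − 350r + 539.
Next, r = 7/6 is a root, so (6r − 7) divides it; the quotient is 16r**2 − 16r − 77.
The remaining quadratic factors as (4r + 7)(4r − 11).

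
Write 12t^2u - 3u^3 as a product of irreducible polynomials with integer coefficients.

3u(2t + u)(2t - u)

Factor out 3u, leaving 4t^2 - u^2, which is a difference of two squares.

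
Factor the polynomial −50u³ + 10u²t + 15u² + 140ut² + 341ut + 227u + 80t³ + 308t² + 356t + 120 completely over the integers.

−(2u − 4t − 5)(5u + 4t + 8)(5u + 5t + 3)

Group: 5u(−10u² + 12ut + 9u + 16t² + 52t + 40) + (5t + 3)(−10u² + 12ut + 9u + 16t² + 52t + 40); both groups contain (−10u² + 12ut + 9u + 16t² + 52t + 40), so (5u + 5t + 3) is a factor with cofactor −10u² + 12ut + 9u + 16t² + 52t + 40.
The cofactor groups again: −10u² + 12ut + 9u + 16t² + 52t + 40 = −5u(2u − 4t − 5) + (−4t − 8)(2u − 4t − 5); both groups contain (2u − 4t − 5), giving −(5u + 4t + 8)(2u − 4t − 5).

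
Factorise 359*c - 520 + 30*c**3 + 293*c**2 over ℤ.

Among the possible rational roots, c = -8 is a root, so (c + 8) divides it; the quotient is 30*c**2 + 53*c - 65.
The remaining quadratic factors as (6*c - 5)(5*c + 13).

(5*c + 13)*(6*c - 5)*(c + 8)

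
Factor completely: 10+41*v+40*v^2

Need a pair with product 40·10 = 400 and sum 41: that's 16 and 25.
Split the middle term: 40*v^2+16*v + 25*v+10 = 8*v*(5*v+2) + 5*(5*v+2).

(5*v+2)*(8*v+5)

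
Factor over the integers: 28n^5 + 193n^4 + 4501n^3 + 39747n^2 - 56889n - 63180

(4n + 3)(7n - 13)(n + 9)(n^2 - n + 180)

By the rational root theorem, n = -3/4 is a root, so (4n + 3) divides it; the quotient is 7n^4 + 43n^3 + 1093n^2 + 9117n - 21060.
Continuing, n = 13/7 is a root, giving the factor (7n - 13) and quotient n^3 + 8n^2 + 171n + 1620.
Continuing, n = -9 is a root, giving the factor (n + 9) and quotient n^2 - n + 180.
The quadratic n^2 - n + 180 has discriminant -719 < 0 and is irreducible over ℤ.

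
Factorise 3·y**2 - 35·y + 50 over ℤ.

Need a pair with product 3·50 = 150 and sum -35: that's -30 and -5.
Split the middle term: 3·y**2 - 30·y - 5·y + 50 = 3·y·(y - 10) - 5·(y - 10).

(3·y - 5)·(y - 10)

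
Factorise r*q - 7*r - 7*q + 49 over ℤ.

Group as (r*q - 7*r) + (-7*q + 49) = r*(q - 7) - 7*(q - 7).
Both groups share the factor (q - 7).

(q - 7)*(r - 7)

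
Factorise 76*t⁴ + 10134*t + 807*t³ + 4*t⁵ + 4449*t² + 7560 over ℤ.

Among the possible rational roots, t = -3/2 is a root, so (2*t + 3) is a factor; dividing leaves 2*t⁴ + 35*t³ + 351*t² + 1698*t + 2520.
Next, t = -6 is a root, so (t + 6) is a factor; dividing leaves 2*t³ + 23*t² + 213*t + 420.
Next, t = -5/2 is a root, so (2*t + 5) divides it; the quotient is t² + 9*t + 84.
The quadratic t² + 9*t + 84 has discriminant -255 < 0 and is irreducible over ℤ.

(2*t + 3)*(2*t + 5)*(t + 6)*(t² + 9*t + 84)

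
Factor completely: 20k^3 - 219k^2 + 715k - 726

By the rational root theorem, k = 11/4 is a root, so (4k - 11) divides it; the quotient is 5k^2 - 41k + 66.
The remaining quadratic factors as (5k - 11)(k - 6).

(4k - 11)(5k - 11)(k - 6)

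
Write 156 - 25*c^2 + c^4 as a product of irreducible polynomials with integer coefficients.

(c^2 - 12)*(c^2 - 13)

Substitute u = c^2 to get a quadratic in u, then factor.
c^2 - 12 is irreducible over ℤ (12 is not a perfect square).
c^2 - 13 is irreducible over ℤ (13 is not a perfect square).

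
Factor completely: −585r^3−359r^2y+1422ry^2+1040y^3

Group: 9r(−65r^2+54ry+80y^2) + 13y(−65r^2+54ry+80y^2); both groups contain (−65r^2+54ry+80y^2), so (9r+13y) is a factor with cofactor −65r^2+54ry+80y^2.
The cofactor groups again: −65r^2+54ry+80y^2 = −5r(13r+10y) + 8y(13r+10y); both groups contain (13r+10y), giving −(5r−8y)(13r+10y).

−(13r+10y)(5r−8y)(9r+13y)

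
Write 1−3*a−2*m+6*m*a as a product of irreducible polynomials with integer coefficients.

(2*m−1)*(3*a−1)

Group as (6*m*a−2*m) + (−3*a+1) = 2*m*(3*a−1) − (3*a−1).
Both groups share the factor (3*a−1).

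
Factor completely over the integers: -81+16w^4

(2w+3)(2w-3)(4w^2+9)

(2w)⁴ − (3)⁴ = ((2w)² − (3)²)((2w)² + (3)²); the first factor splits again, the second (4w^2+9) is irreducible.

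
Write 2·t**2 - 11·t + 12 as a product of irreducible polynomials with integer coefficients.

(2·t - 3)·(t - 4)

Need a pair with product 2·12 = 24 and sum -11: that's -3 and -8.
Split the middle term: 2·t**2 - 3·t - 8·t + 12 = t·(2·t - 3) - 4·(2·t - 3).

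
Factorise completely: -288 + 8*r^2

8*(r + 6)*(r - 6)

Factor out 8, leaving r^2 - 36, which is a difference of two squares.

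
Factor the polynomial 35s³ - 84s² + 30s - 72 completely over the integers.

Group as (35s³ + 30s) + (-84s² - 72) = 5s(7s² + 6) - 12(7s² + 6).
Both groups share the factor (7s² + 6).

(5s - 12)(7s² + 6)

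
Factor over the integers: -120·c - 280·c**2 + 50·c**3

Pull out the common factor 10·c, then factor the remaining trinomial.

10·c·(5·c + 2)·(c - 6)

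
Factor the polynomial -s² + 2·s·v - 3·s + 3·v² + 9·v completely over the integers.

Group: -s·(s + v + 3) + 3·v·(s + v + 3); both groups contain (s + v + 3).

-(s + v + 3)·(s - 3·v)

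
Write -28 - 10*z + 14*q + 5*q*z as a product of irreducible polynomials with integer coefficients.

Group as (5*q*z + 14*q) + (-10*z - 28) = q*(5*z + 14) - 2*(5*z + 14).
Both groups share the factor (5*z + 14).

(5*z + 14)*(q - 2)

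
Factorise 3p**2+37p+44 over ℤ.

Need a pair with product 3·44 = 132 and sum 37: that's 4 and 33.
Split the middle term: 3p**2+4p + 33p+44 = p(3p+4) + 11(3p+4).

(3p+4)(p+11)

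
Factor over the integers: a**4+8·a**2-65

(a**2+13)·(a**2-5)

Substitute u = a**2 to get a quadratic in u, then factor.
a**2-5 is irreducible over ℤ (5 is not a perfect square).
a**2+13 is irreducible over ℤ (always positive, so no real roots).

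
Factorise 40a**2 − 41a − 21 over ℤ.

(5a − 7)(8a + 3)

Need a pair with product 40·(−21) = −840 and sum −41: that's 15 and −56.
Split the middle term: 40a**2 + 15a − 56a − 21 = 5a(8a + 3) − 7(8a + 3).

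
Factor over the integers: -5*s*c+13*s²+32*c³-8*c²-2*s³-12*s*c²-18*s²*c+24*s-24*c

-(s-c)*(2*s+4*c+3)*(s+8*c-8)

Group: 2*s*(-s²-7*s*c+8*s+8*c²-8*c) + (4*c+3)*(-s²-7*s*c+8*s+8*c²-8*c); both groups contain (-s²-7*s*c+8*s+8*c²-8*c), so (2*s+4*c+3) is a factor with cofactor -s²-7*s*c+8*s+8*c²-8*c.
The cofactor groups again: -s²-7*s*c+8*s+8*c²-8*c = -s*(s+8*c-8) + c*(s+8*c-8); both groups contain (s+8*c-8), giving -(s-c)*(s+8*c-8).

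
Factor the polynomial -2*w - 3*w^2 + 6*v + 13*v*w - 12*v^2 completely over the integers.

-(3*v - w)*(4*v - 3*w - 2)

Group: -3*v*(4*v - 3*w - 2) + w*(4*v - 3*w - 2); both groups contain (4*v - 3*w - 2).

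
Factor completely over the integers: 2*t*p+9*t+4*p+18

Group as (2*t*p+9*t) + (4*p+18) = t*(2*p+9) + 2*(2*p+9).
Both groups share the factor (2*p+9).

(2*p+9)*(t+2)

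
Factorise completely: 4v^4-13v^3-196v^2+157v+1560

(4v-13)(v+3)(v+5)(v-8)

Testing divisors of the constant over divisors of the leading coefficient, v = 13/4 is a root, so (4v-13) divides it; the quotient is v^3-49v-120.
Next, v = -3 is a root, giving the factor (v+3) and quotient v^2-3v-40.
The remaining quadratic factors as (v-8)(v+5).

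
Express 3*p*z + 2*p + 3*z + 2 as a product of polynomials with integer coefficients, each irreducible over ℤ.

Group as (3*p*z + 2*p) + (3*z + 2) = p*(3*z + 2) + (3*z + 2).
Both groups share the factor (3*z + 2).

(3*z + 2)*(p + 1)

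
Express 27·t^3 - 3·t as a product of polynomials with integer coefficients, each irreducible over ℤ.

3·t·(3·t + 1)·(3·t - 1)

Every term has a factor of 3·t. Then 9·t^2 - 1 = (3·t)² − (1)².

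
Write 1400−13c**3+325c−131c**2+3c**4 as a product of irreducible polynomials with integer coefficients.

(3c+8)(c+5)(c−5)(c−7)

Testing divisors of the constant over divisors of the leading coefficient, c = 5 is a root, so (c−5) is a factor; dividing leaves 3c**3+2c**2−121c−280.
Then c = −5 is a root, so (c+5) divides it; the quotient is 3c**2−13c−56.
The remaining quadratic factors as (3c+8)(c−7).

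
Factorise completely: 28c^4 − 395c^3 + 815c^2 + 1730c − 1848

(4c + 7)(7c − 6)(c − 11)(c − 4)

Trying the rational-root candidates, c = 4 is a root, so (c − 4) divides it; the quotient is 28c^3 − 283c^2 − 317c + 462.
Then c = 6/7 is a root, so (7c − 6) divides it; the quotient is 4c^2 − 37c − 77.
The remaining quadratic factors as (c − 11)(4c + 7).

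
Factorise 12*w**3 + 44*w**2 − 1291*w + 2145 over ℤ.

By the rational root theorem, w = 15/2 is a root, so (2*w − 15) is a factor; dividing leaves 6*w**2 + 67*w − 143.
The remaining quadratic factors as (6*w − 11)(w + 13).

(2*w − 15)*(6*w − 11)*(w + 13)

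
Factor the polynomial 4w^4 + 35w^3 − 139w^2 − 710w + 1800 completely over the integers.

(4w − 9)(w + 10)(w + 5)(w − 4)

Testing divisors of the constant over divisors of the leading coefficient, w = 4 is a root, giving the factor (w − 4) and quotient 4w^3 + 51w^2 + 65w − 450.
Continuing, w = −10 is a root, so (w + 10) is a factor; dividing leaves 4w^2 + 11w − 45.
The remaining quadratic factors as (w + 5)(4w − 9).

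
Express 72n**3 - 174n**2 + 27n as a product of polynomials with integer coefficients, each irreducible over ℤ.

Pull out the common factor 3n, then factor the remaining trinomial.

3n(4n - 9)(6n - 1)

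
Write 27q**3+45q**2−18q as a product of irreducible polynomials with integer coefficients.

Pull out the common factor 9q, then factor the remaining trinomial.

9q(3q−1)(q+2)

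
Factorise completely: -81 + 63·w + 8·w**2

Need a pair with product 8·(-81) = -648 and sum 63: that's 72 and -9.
Split the middle term: 8·w**2 + 72·w - 9·w - 81 = 8·w·(w + 9) - 9·(w + 9).

(8·w - 9)·(w + 9)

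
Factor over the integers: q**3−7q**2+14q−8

(q−1)(q−2)(q−4)

Among the possible rational roots, q = 1 is a root, so (q−1) divides it; the quotient is q**2−6q+8.
The remaining quadratic factors as (q−4)(q−2).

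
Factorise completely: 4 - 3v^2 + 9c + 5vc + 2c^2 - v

Group: -3v(v - 2c - 1) + (-c - 4)(v - 2c - 1); both groups contain (v - 2c - 1).

-(v - 2c - 1)(3v + c + 4)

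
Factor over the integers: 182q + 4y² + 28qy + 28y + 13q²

Group: 13q(q + 2y + 14) + 2y(q + 2y + 14); both groups contain (q + 2y + 14).

(13q + 2y)(q + 2y + 14)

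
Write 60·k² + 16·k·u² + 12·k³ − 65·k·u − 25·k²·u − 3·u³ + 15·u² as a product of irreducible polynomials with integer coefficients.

(3·k − u)·(4·k − 3·u)·(k − u + 5)

Group: k·(12·k² − 13·k·u + 3·u²) + (−u + 5)·(12·k² − 13·k·u + 3·u²); both groups contain (12·k² − 13·k·u + 3·u²), so (k − u + 5) is a factor with cofactor 12·k² − 13·k·u + 3·u².
The cofactor groups again: 12·k² − 13·k·u + 3·u² = 4·k·(3·k − u) − 3·u·(3·k − u); both groups contain (3·k − u), giving (4·k − 3·u)·(3·k − u).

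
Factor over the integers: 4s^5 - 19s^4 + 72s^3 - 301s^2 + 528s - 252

Trying the rational-root candidates, s = 2 is a root, so (s - 2) is a factor; dividing leaves 4s^4 - 11s^3 + 50s^2 - 201s + 126.
Then s = 3/4 is a root, giving the factor (4s - 3) and quotient s^3 - 2s^2 + 11s - 42.
Next, s = 3 is a root, giving the factor (s - 3) and quotient s^2 + s + 14.
The quadratic s^2 + s + 14 has discriminant -55 < 0 and is irreducible over ℤ.

(4s - 3)(s - 2)(s - 3)(s^2 + s + 14)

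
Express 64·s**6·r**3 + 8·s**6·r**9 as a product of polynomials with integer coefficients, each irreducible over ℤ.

Factor out 8·s**6·r**3 first: what remains is r**6 + 8.
Recognize a sum of cubes with the parts r**2 and 2.

8·r**3·s**6·(r**2 + 2)·(r**4 - 2·r**2 + 4)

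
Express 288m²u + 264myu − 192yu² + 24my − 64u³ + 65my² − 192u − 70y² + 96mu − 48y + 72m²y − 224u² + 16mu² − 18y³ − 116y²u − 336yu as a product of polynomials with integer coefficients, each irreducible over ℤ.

Group: 8m(9my + 36mu − 2y² − 12yu − 6y − 16u² − 24u) + (9y + 4u + 8)(9my + 36mu − 2y² − 12yu − 6y − 16u² − 24u); both groups contain (9my + 36mu − 2y² − 12yu − 6y − 16u² − 24u), so (8m + 9y + 4u + 8) is a factor with cofactor 9my + 36mu − 2y² − 12yu − 6y − 16u² − 24u.
The cofactor groups again: 9my + 36mu − 2y² − 12yu − 6y − 16u² − 24u = 9m(y + 4u) + (−2y − 4u − 6)(y + 4u); both groups contain (y + 4u), giving (9m − 2y − 4u − 6)(y + 4u).

(y + 4u)(8m + 9y + 4u + 8)(9m − 2y − 4u − 6)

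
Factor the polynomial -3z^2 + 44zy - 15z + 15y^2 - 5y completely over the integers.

Group: -z(3z + y) + (15y - 5)(3z + y); both groups contain (3z + y).

-(z - 15y + 5)(3z + y)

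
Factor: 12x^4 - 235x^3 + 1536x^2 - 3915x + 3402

(3x - 7)(4x - 9)(x - 6)(x - 9)

Trying the rational-root candidates, x = 9 is a root, giving the factor (x - 9) and quotient 12x^3 - 127x^2 + 393x - 378.
Continuing, x = 6 is a root, so (x - 6) divides it; the quotient is 12x^2 - 55x + 63.
The remaining quadratic factors as (3x - 7)(4x - 9).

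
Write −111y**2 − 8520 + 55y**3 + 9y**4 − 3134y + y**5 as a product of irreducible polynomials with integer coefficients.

Testing divisors of the constant over divisors of the leading coefficient, y = −5 is a root, so (y + 5) divides it; the quotient is y**4 + 4y**3 + 35y**2 − 286y − 1704.
Continuing, y = −4 is a root, giving the factor (y + 4) and quotient y**3 + 35y − 426.
Then y = 6 is a root, so (y − 6) is a factor; dividing leaves y**2 + 6y + 71.
The quadratic y**2 + 6y + 71 has discriminant −248 < 0 and is irreducible over ℤ.

(y + 4)(y + 5)(y − 6)(y**2 + 6y + 71)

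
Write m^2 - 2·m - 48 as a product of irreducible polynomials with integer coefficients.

Two integers with product -48 and sum -2 are 6 and -8.

(m + 6)·(m - 8)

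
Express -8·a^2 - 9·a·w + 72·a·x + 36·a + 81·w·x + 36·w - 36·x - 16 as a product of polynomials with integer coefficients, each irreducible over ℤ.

Group: -8·a·(a - 9·x - 4) + (-9·w + 4)·(a - 9·x - 4); both groups contain (a - 9·x - 4).

-(8·a + 9·w - 4)·(a - 9·x - 4)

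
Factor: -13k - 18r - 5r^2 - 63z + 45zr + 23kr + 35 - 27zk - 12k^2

-(3k - 5r + 7)(9z + 4k - r - 5)

Group: -9z(3k - 5r + 7) + (-4k + r + 5)(3k - 5r + 7); both groups contain (3k - 5r + 7).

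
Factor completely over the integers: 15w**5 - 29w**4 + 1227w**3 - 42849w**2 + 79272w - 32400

By the rational root theorem, w = 3/5 is a root, giving the factor (5w - 3) and quotient 3w**4 - 4w**3 + 243w**2 - 8424w + 10800.
Next, w = 12 is a root, so (w - 12) is a factor; dividing leaves 3w**3 + 32w**2 + 627w - 900.
Next, w = 4/3 is a root, so (3w - 4) divides it; the quotient is w**2 + 12w + 225.
The quadratic w**2 + 12w + 225 has discriminant -756 < 0 and is irreducible over ℤ.

(3w - 4)(5w - 3)(w - 12)(w**2 + 12w + 225)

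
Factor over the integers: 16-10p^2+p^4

Substitute u = p^2 to get a quadratic in u, then factor.
p^2-8 is irreducible over ℤ (8 is not a perfect square).
p^2-2 is irreducible over ℤ (2 is not a perfect square).

(p^2-2)(p^2-8)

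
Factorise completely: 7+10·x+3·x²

Need a pair with product 3·7 = 21 and sum 10: that's 3 and 7.
Split the middle term: 3·x²+3·x + 7·x+7 = 3·x·(x+1) + 7·(x+1).

(3·x+7)·(x+1)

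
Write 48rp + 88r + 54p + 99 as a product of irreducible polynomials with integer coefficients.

(6p + 11)(8r + 9)

Group as (48rp + 88r) + (54p + 99) = 8r(6p + 11) + 9(6p + 11).
Both groups share the factor (6p + 11).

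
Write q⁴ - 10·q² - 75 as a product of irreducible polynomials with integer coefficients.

(q² + 5)·(q² - 15)

Substitute u = q² to get a quadratic in u, then factor.
q² - 15 is irreducible over ℤ (15 is not a perfect square).
q² + 5 is irreducible over ℤ (always positive, so no real roots).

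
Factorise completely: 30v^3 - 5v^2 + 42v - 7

(6v - 1)(5v^2 + 7)

Group as (30v^3 + 42v) + (-5v^2 - 7) = 6v(5v^2 + 7) - (5v^2 + 7).
Both groups share the factor (5v^2 + 7).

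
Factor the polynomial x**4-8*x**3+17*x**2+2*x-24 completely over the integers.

(x+1)*(x-2)*(x-3)*(x-4)

Trying the rational-root candidates, x = 3 is a root, so (x-3) is a factor; dividing leaves x**3-5*x**2+2*x+8.
Next, x = 4 is a root, giving the factor (x-4) and quotient x**2-x-2.
The remaining quadratic factors as (x-2)(x+1).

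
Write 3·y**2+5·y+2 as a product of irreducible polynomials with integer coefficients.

Need a pair with product 3·2 = 6 and sum 5: that's 3 and 2.
Split the middle term: 3·y**2+3·y + 2·y+2 = 3·y·(y+1) + 2·(y+1).

(3·y+2)·(y+1)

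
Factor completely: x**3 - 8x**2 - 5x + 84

Testing divisors of the constant over divisors of the leading coefficient, x = 7 is a root, so (x - 7) is a factor; dividing leaves x**2 - x - 12.
The remaining quadratic factors as (x + 3)(x - 4).

(x + 3)(x - 4)(x - 7)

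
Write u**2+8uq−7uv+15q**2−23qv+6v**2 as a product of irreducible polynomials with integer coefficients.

Group: u(u+5q−6v) + (3q−v)(u+5q−6v); both groups contain (u+5q−6v).

(u+3q−v)(u+5q−6v)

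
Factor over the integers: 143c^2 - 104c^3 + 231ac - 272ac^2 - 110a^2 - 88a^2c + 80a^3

Group: 2a(40a^2 - 64ac - 55a - 104c^2 + 143c) + c(40a^2 - 64ac - 55a - 104c^2 + 143c); both groups contain (40a^2 - 64ac - 55a - 104c^2 + 143c), so (2a + c) is a factor with cofactor 40a^2 - 64ac - 55a - 104c^2 + 143c.
The cofactor groups again: 40a^2 - 64ac - 55a - 104c^2 + 143c = 8a(5a - 13c) + (8c - 11)(5a - 13c); both groups contain (5a - 13c), giving (8a + 8c - 11)(5a - 13c).

(2a + c)(5a - 13c)(8a + 8c - 11)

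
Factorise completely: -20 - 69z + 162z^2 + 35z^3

Trying the rational-root candidates, z = 4/7 is a root, giving the factor (7z - 4) and quotient 5z^2 + 26z + 5.
The remaining quadratic factors as (z + 5)(5z + 1).

(5z + 1)(7z - 4)(z + 5)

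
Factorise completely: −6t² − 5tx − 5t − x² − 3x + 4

−(2t + x − 1)(3t + x + 4)

Group: −2t(3t + x + 4) + (−x + 1)(3t + x + 4); both groups contain (3t + x + 4).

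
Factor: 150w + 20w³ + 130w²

Pull out the common factor 10w, then factor the remaining trinomial.

10w(2w + 3)(w + 5)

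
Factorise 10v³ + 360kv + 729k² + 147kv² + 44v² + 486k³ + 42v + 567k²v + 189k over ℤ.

(6k + 5v + 7)(9k + 2v)(9k + v + 3)

Group: 6k(81k² + 27kv + 27k + 2v² + 6v) + (5v + 7)(81k² + 27kv + 27k + 2v² + 6v); both groups contain (81k² + 27kv + 27k + 2v² + 6v), so (6k + 5v + 7) is a factor with cofactor 81k² + 27kv + 27k + 2v² + 6v.
The cofactor groups again: 81k² + 27kv + 27k + 2v² + 6v = 9k(9k + 2v) + (v + 3)(9k + 2v); both groups contain (9k + 2v), giving (9k + v + 3)(9k + 2v).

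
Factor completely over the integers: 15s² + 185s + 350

5(3s + 7)(s + 10)

Pull out the common factor 5, then factor the remaining trinomial.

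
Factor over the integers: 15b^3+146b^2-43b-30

Trying the rational-root candidates, b = 3/5 is a root, giving the factor (5b-3) and quotient 3b^2+31b+10.
The remaining quadratic factors as (b+10)(3b+1).

(3b+1)(5b-3)(b+10)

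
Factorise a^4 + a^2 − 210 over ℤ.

Substitute u = a^2 to get a quadratic in u, then factor.
a^2 − 14 is irreducible over ℤ (14 is not a perfect square).
a^2 + 15 is irreducible over ℤ (always positive, so no real roots).

(a^2 + 15)·(a^2 − 14)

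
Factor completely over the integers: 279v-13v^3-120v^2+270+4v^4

(4v+3)(v+5)(v-3)(v-6)

Trying the rational-root candidates, v = 6 is a root, so (v-6) divides it; the quotient is 4v^3+11v^2-54v-45.
Continuing, v = 3 is a root, giving the factor (v-3) and quotient 4v^2+23v+15.
The remaining quadratic factors as (4v+3)(v+5).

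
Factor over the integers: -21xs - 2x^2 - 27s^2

Group: -x(2x + 3s) - 9s(2x + 3s); both groups contain (2x + 3s).

-(2x + 3s)(x + 9s)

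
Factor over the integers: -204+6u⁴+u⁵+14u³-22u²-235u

Trying the rational-root candidates, u = -1 is a root, giving the factor (u+1) and quotient u⁴+5u³+9u²-31u-204.
Continuing, u = -4 is a root, giving the factor (u+4) and quotient u³+u²+5u-51.
Continuing, u = 3 is a root, so (u-3) divides it; the quotient is u²+4u+17.
The quadratic u²+4u+17 has discriminant -52 < 0 and is irreducible over ℤ.

(u+1)(u+4)(u-3)(u²+4u+17)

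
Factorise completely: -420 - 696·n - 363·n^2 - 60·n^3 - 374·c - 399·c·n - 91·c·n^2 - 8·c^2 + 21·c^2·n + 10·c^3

Group: 5·c·(2·c^2 + 3·c·n - 4·c - 20·n^2 - 81·n - 70) + (3·n + 6)·(2·c^2 + 3·c·n - 4·c - 20·n^2 - 81·n - 70); both groups contain (2·c^2 + 3·c·n - 4·c - 20·n^2 - 81·n - 70), so (5·c + 3·n + 6) is a factor with cofactor 2·c^2 + 3·c·n - 4·c - 20·n^2 - 81·n - 70.
The cofactor groups again: 2·c^2 + 3·c·n - 4·c - 20·n^2 - 81·n - 70 = c·(2·c - 5·n - 14) + (4·n + 5)·(2·c - 5·n - 14); both groups contain (2·c - 5·n - 14), giving (c + 4·n + 5)·(2·c - 5·n - 14).

(2·c - 5·n - 14)·(5·c + 3·n + 6)·(c + 4·n + 5)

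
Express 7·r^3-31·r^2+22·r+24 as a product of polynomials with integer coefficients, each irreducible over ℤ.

(7·r+4)·(r-2)·(r-3)

By the rational root theorem, r = 2 is a root, so (r-2) is a factor; dividing leaves 7·r^2-17·r-12.
The remaining quadratic factors as (7·r+4)(r-3).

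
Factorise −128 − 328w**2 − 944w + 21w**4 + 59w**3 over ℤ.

By the rational root theorem, w = −4 is a root, so (w + 4) is a factor; dividing leaves 21w**3 − 25w**2 − 228w − 32.
Next, w = 4 is a root, giving the factor (w − 4) and quotient 21w**2 + 59w + 8.
The remaining quadratic factors as (7w + 1)(3w + 8).

(3w + 8)(7w + 1)(w + 4)(w − 4)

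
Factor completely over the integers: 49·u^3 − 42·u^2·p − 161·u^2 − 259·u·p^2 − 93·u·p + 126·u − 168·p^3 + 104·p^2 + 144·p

Group: 7·u·(7·u^2 − 14·u·p − 23·u − 21·p^2 + 13·p + 18) + 8·p·(7·u^2 − 14·u·p − 23·u − 21·p^2 + 13·p + 18); both groups contain (7·u^2 − 14·u·p − 23·u − 21·p^2 + 13·p + 18), so (7·u + 8·p) is a factor with cofactor 7·u^2 − 14·u·p − 23·u − 21·p^2 + 13·p + 18.
The cofactor groups again: 7·u^2 − 14·u·p − 23·u − 21·p^2 + 13·p + 18 = 7·u·(u − 3·p − 2) + (7·p − 9)·(u − 3·p − 2); both groups contain (u − 3·p − 2), giving (7·u + 7·p − 9)·(u − 3·p − 2).

(u − 3·p − 2)·(7·u + 7·p − 9)·(7·u + 8·p)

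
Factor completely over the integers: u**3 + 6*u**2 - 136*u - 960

Among the possible rational roots, u = -10 is a root, so (u + 10) is a factor; dividing leaves u**2 - 4*u - 96.
The remaining quadratic factors as (u + 8)(u - 12).

(u + 10)*(u + 8)*(u - 12)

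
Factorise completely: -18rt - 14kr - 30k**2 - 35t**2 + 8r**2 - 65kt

-(5k + 4r + 5t)(6k - 2r + 7t)

Group: -5k(6k - 2r + 7t) + (-4r - 5t)(6k - 2r + 7t); both groups contain (6k - 2r + 7t).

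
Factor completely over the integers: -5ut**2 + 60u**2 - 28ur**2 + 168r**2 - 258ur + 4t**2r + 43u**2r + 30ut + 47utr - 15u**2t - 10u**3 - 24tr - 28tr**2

-(5u - 4r)(2u + t - 7r)(u + t - 6)

Group: 2u(-5u**2 - 5ut + 4ur + 30u + 4tr - 24r) + (t - 7r)(-5u**2 - 5ut + 4ur + 30u + 4tr - 24r); both groups contain (-5u**2 - 5ut + 4ur + 30u + 4tr - 24r), so (2u + t - 7r) is a factor with cofactor -5u**2 - 5ut + 4ur + 30u + 4tr - 24r.
The cofactor groups again: -5u**2 - 5ut + 4ur + 30u + 4tr - 24r = -u(5u - 4r) + (-t + 6)(5u - 4r); both groups contain (5u - 4r), giving -(u + t - 6)(5u - 4r).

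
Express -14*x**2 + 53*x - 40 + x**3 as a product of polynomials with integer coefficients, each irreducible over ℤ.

(x - 1)*(x - 5)*(x - 8)

Trying the rational-root candidates, x = 5 is a root, so (x - 5) divides it; the quotient is x**2 - 9*x + 8.
The remaining quadratic factors as (x - 1)(x - 8).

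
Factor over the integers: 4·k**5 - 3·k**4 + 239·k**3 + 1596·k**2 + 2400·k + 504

(4·k + 1)·(k + 2)·(k + 3)·(k**2 - 6·k + 84)

By the rational root theorem, k = -2 is a root, so (k + 2) is a factor; dividing leaves 4·k**4 - 11·k**3 + 261·k**2 + 1074·k + 252.
Continuing, k = -3 is a root, giving the factor (k + 3) and quotient 4·k**3 - 23·k**2 + 330·k + 84.
Then k = -1/4 is a root, so (4·k + 1) divides it; the quotient is k**2 - 6·k + 84.
The quadratic k**2 - 6·k + 84 has discriminant -300 < 0 and is irreducible over ℤ.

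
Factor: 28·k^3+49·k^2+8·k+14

(4·k+7)·(7·k^2+2)

Group as (28·k^3+8·k) + (49·k^2+14) = 4·k·(7·k^2+2) + 7·(7·k^2+2).
Both groups share the factor (7·k^2+2).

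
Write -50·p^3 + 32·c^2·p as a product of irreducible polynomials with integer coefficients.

2·p·(4·c + 5·p)·(4·c - 5·p)

Every term has a factor of 2·p. Then 16·c^2 - 25·p^2 = (4·c)² − (5·p)².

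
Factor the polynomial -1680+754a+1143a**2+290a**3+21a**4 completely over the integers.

(3a+8)(7a-6)(a+5)(a+7)

By the rational root theorem, a = -8/3 is a root, so (3a+8) is a factor; dividing leaves 7a**3+78a**2+173a-210.
Next, a = -7 is a root, so (a+7) is a factor; dividing leaves 7a**2+29a-30.
The remaining quadratic factors as (a+5)(7a-6).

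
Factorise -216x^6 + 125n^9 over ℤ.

-(6x^2 - 5n^3)(36x^4 + 30x^2n^3 + 25n^6)

Recognize a difference of cubes with the parts 5n^3 and 6x^2.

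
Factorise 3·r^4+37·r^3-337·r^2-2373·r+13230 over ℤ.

(3·r-14)·(r+15)·(r+9)·(r-7)

Trying the rational-root candidates, r = -9 is a root, giving the factor (r+9) and quotient 3·r^3+10·r^2-427·r+1470.
Continuing, r = 14/3 is a root, giving the factor (3·r-14) and quotient r^2+8·r-105.
The remaining quadratic factors as (r-7)(r+15).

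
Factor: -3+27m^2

3(3m+1)(3m-1)

Pull out the common factor 3; 9m^2-1 is a difference of squares.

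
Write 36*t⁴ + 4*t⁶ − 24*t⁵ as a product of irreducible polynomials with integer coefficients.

4*t⁴*(t − 3)²

Every term has a factor of 4*t⁴; factoring it out leaves t² − 6*t + 9.
Recognize a perfect-square trinomial with the parts t and 3.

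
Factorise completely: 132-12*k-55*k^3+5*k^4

Group as (5*k^4-12*k) + (-55*k^3+132) = k*(5*k^3-12) - 11*(5*k^3-12).
Both groups share the factor (5*k^3-12).

(k-11)*(5*k^3-12)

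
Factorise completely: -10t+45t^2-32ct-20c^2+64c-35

-(10c-9t-7)(2c+5t-5)

Group: -2c(10c-9t-7) + (-5t+5)(10c-9t-7); both groups contain (10c-9t-7).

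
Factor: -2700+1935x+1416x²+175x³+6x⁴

(6x-5)(x+12)(x+15)(x+3)

By the rational root theorem, x = -3 is a root, so (x+3) divides it; the quotient is 6x³+157x²+945x-900.
Continuing, x = -12 is a root, so (x+12) is a factor; dividing leaves 6x²+85x-75.
The remaining quadratic factors as (6x-5)(x+15).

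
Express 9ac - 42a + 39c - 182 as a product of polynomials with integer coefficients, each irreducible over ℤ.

(3a + 13)(3c - 14)

Group as (9ac - 42a) + (39c - 182) = 3a(3c - 14) + 13(3c - 14).
Both groups share the factor (3c - 14).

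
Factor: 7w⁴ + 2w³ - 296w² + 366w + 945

(7w + 9)(w + 7)(w - 3)(w - 5)

Testing divisors of the constant over divisors of the leading coefficient, w = 3 is a root, so (w - 3) divides it; the quotient is 7w³ + 23w² - 227w - 315.
Continuing, w = -7 is a root, so (w + 7) divides it; the quotient is 7w² - 26w - 45.
The remaining quadratic factors as (7w + 9)(w - 5).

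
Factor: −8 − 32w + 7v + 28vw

(4w + 1)(7v − 8)

Group as (28vw + 7v) + (−32w − 8) = 7v(4w + 1) − 8(4w + 1).
Both groups share the factor (4w + 1).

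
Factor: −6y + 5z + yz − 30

(y + 5)(z − 6)

Group as (yz − 6y) + (5z − 30) = y(z − 6) + 5(z − 6).
Both groups share the factor (z − 6).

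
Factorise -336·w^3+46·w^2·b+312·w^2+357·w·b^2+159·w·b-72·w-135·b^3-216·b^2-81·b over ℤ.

-(7·w-3·b-3)·(6·w-5·b-3)·(8·w+9·b)

Group: 7·w·(-48·w^2-14·w·b+24·w+45·b^2+27·b) + (-3·b-3)·(-48·w^2-14·w·b+24·w+45·b^2+27·b); both groups contain (-48·w^2-14·w·b+24·w+45·b^2+27·b), so (7·w-3·b-3) is a factor with cofactor -48·w^2-14·w·b+24·w+45·b^2+27·b.
The cofactor groups again: -48·w^2-14·w·b+24·w+45·b^2+27·b = -6·w·(8·w+9·b) + (5·b+3)·(8·w+9·b); both groups contain (8·w+9·b), giving -(6·w-5·b-3)·(8·w+9·b).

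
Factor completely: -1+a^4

(a+1)(a-1)(a^2+1)

Write as (a^2)² − (1)², then factor a^2-1 once more.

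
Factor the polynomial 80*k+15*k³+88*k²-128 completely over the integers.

(3*k+8)*(5*k-4)*(k+4)

Among the possible rational roots, k = 4/5 is a root, giving the factor (5*k-4) and quotient 3*k²+20*k+32.
The remaining quadratic factors as (k+4)(3*k+8).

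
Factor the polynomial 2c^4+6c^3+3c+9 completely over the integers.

(c+3)(2c^3+3)

Group as (2c^4+3c) + (6c^3+9) = c(2c^3+3) + 3(2c^3+3).
Both groups share the factor (2c^3+3).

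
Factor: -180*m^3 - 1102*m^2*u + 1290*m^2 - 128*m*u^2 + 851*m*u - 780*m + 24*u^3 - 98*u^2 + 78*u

Group: 2*m*(-90*m^2 - 11*m*u + 60*m + 2*u^2 - 6*u) + (12*u - 13)*(-90*m^2 - 11*m*u + 60*m + 2*u^2 - 6*u); both groups contain (-90*m^2 - 11*m*u + 60*m + 2*u^2 - 6*u), so (2*m + 12*u - 13) is a factor with cofactor -90*m^2 - 11*m*u + 60*m + 2*u^2 - 6*u.
The cofactor groups again: -90*m^2 - 11*m*u + 60*m + 2*u^2 - 6*u = -10*m*(9*m + 2*u - 6) + u*(9*m + 2*u - 6); both groups contain (9*m + 2*u - 6), giving -(10*m - u)*(9*m + 2*u - 6).

-(10*m - u)*(2*m + 12*u - 13)*(9*m + 2*u - 6)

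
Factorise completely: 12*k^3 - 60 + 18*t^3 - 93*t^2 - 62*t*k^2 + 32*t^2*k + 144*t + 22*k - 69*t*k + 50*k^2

Group: 9*t*(2*t^2 + 4*t*k - 9*t - 6*k^2 - 7*k + 10) + (-2*k - 6)*(2*t^2 + 4*t*k - 9*t - 6*k^2 - 7*k + 10); both groups contain (2*t^2 + 4*t*k - 9*t - 6*k^2 - 7*k + 10), so (9*t - 2*k - 6) is a factor with cofactor 2*t^2 + 4*t*k - 9*t - 6*k^2 - 7*k + 10.
The cofactor groups again: 2*t^2 + 4*t*k - 9*t - 6*k^2 - 7*k + 10 = t*(2*t + 6*k - 5) + (-k - 2)*(2*t + 6*k - 5); both groups contain (2*t + 6*k - 5), giving (t - k - 2)*(2*t + 6*k - 5).

(9*t - 2*k - 6)*(t - k - 2)*(2*t + 6*k - 5)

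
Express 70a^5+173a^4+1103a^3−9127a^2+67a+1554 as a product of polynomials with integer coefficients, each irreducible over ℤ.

Testing divisors of the constant over divisors of the leading coefficient, a = 3/7 is a root, so (7a−3) is a factor; dividing leaves 10a^4+29a^3+170a^2−1231a−518.
Continuing, a = −2/5 is a root, giving the factor (5a+2) and quotient 2a^3+5a^2+32a−259.
Next, a = 7/2 is a root, so (2a−7) divides it; the quotient is a^2+6a+37.
The quadratic a^2+6a+37 has discriminant −112 < 0 and is irreducible over ℤ.

(2a−7)(5a+2)(7a−3)(a^2+6a+37)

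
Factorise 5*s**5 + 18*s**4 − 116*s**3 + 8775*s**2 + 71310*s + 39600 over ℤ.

By the rational root theorem, s = −3/5 is a root, so (5*s + 3) is a factor; dividing leaves s**4 + 3*s**3 − 25*s**2 + 1770*s + 13200.
Continuing, s = −10 is a root, giving the factor (s + 10) and quotient s**3 − 7*s**2 + 45*s + 1320.
Next, s = −8 is a root, giving the factor (s + 8) and quotient s**2 − 15*s + 165.
The quadratic s**2 − 15*s + 165 has discriminant −435 < 0 and is irreducible over ℤ.

(5*s + 3)*(s + 10)*(s + 8)*(s**2 − 15*s + 165)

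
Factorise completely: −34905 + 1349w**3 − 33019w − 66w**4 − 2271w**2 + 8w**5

(2w − 13)(4w + 5)(w + 3)(w**2 − 6w + 179)

Testing divisors of the constant over divisors of the leading coefficient, w = −5/4 is a root, so (4w + 5) is a factor; dividing leaves 2w**4 − 19w**3 + 361w**2 − 1019w − 6981.
Then w = −3 is a root, giving the factor (w + 3) and quotient 2w**3 − 25w**2 + 436w − 2327.
Then w = 13/2 is a root, so (2w − 13) divides it; the quotient is w**2 − 6w + 179.
The quadratic w**2 − 6w + 179 has discriminant −680 < 0 and is irreducible over ℤ.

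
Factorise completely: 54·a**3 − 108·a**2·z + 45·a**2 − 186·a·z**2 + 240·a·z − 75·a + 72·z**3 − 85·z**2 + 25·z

Group: 6·a·(9·a**2 − 30·a·z + 15·a + 9·z**2 − 5·z) + (8·z − 5)·(9·a**2 − 30·a·z + 15·a + 9·z**2 − 5·z); both groups contain (9·a**2 − 30·a·z + 15·a + 9·z**2 − 5·z), so (6·a + 8·z − 5) is a factor with cofactor 9·a**2 − 30·a·z + 15·a + 9·z**2 − 5·z.
The cofactor groups again: 9·a**2 − 30·a·z + 15·a + 9·z**2 − 5·z = 3·a·(3·a − 9·z + 5) − z·(3·a − 9·z + 5); both groups contain (3·a − 9·z + 5), giving (3·a − z)·(3·a − 9·z + 5).

(3·a − 9·z + 5)·(3·a − z)·(6·a + 8·z − 5)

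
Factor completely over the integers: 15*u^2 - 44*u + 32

Need a pair with product 15·32 = 480 and sum -44: that's -24 and -20.
Split the middle term: 15*u^2 - 24*u - 20*u + 32 = 3*u*(5*u - 8) - 4*(5*u - 8).

(3*u - 4)*(5*u - 8)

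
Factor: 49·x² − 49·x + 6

(7·x − 1)·(7·x − 6)

Need a pair with product 49·6 = 294 and sum −49: that's −7 and −42.
Split the middle term: 49·x² − 7·x − 42·x + 6 = 7·x·(7·x − 1) − 6·(7·x − 1).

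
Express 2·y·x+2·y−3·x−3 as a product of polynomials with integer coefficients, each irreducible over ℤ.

Group as (2·y·x+2·y) + (−3·x−3) = 2·y·(x+1) − 3·(x+1).
Both groups share the factor (x+1).

(2·y−3)·(x+1)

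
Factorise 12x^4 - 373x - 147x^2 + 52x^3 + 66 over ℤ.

(2x + 11)(6x - 1)(x + 2)(x - 3)

By the rational root theorem, x = 3 is a root, so (x - 3) is a factor; dividing leaves 12x^3 + 88x^2 + 117x - 22.
Then x = -11/2 is a root, so (2x + 11) is a factor; dividing leaves 6x^2 + 11x - 2.
The remaining quadratic factors as (6x - 1)(x + 2).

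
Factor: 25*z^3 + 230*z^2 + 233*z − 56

(5*z + 7)*(5*z − 1)*(z + 8)

Trying the rational-root candidates, z = −7/5 is a root, so (5*z + 7) is a factor; dividing leaves 5*z^2 + 39*z − 8.
The remaining quadratic factors as (5*z − 1)(z + 8).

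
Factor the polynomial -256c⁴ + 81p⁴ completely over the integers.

(3p - 4c)(3p + 4c)(9p² + 16c²)

Write as (9p²)² − (16c²)², then factor 9p² - 16c² once more.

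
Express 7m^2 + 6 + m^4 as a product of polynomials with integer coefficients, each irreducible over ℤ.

Substitute u = m^2 to get a quadratic in u, then factor.
m^2 + 6 is irreducible over ℤ (always positive, so no real roots).
m^2 + 1 is irreducible over ℤ (sum of squares).

(m^2 + 1)(m^2 + 6)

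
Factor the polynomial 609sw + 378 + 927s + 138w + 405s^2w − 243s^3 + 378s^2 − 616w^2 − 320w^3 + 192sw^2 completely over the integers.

−(3s − 5w − 9)(9s + 8w + 7)(9s − 8w + 6)

Group: 9s(−27s^2 + 69sw + 63s − 40w^2 − 42w + 54) + (8w + 7)(−27s^2 + 69sw + 63s − 40w^2 − 42w + 54); both groups contain (−27s^2 + 69sw + 63s − 40w^2 − 42w + 54), so (9s + 8w + 7) is a factor with cofactor −27s^2 + 69sw + 63s − 40w^2 − 42w + 54.
The cofactor groups again: −27s^2 + 69sw + 63s − 40w^2 − 42w + 54 = −9s(3s − 5w − 9) + (8w − 6)(3s − 5w − 9); both groups contain (3s − 5w − 9), giving −(9s − 8w + 6)(3s − 5w − 9).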